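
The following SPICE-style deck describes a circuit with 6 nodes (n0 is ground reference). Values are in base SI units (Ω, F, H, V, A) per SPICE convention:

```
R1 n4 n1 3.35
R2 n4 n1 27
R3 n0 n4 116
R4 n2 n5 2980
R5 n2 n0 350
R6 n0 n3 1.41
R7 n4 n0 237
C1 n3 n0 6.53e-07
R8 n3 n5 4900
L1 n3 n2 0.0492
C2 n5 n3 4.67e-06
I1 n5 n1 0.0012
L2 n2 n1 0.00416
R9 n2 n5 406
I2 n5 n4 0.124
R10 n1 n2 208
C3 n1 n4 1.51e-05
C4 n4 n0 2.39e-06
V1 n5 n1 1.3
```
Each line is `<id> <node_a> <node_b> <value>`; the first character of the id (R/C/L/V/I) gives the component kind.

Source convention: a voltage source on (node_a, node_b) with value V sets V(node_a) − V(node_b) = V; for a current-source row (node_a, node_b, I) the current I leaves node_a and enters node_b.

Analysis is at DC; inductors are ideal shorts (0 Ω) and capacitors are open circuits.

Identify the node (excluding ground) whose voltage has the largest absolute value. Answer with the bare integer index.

MNA unknowns: 5 node voltages V₁..V_5 plus 3 source currents (L1, L2, V1)
R1: Y=0.2985 on G[4,1]
R2: Y=0.03704 on G[4,1]
R3: Y=0.008621 on G[0,4]
R4: Y=0.0003356 on G[2,5]
R5: Y=0.002857 on G[2,0]
R6: Y=0.7092 on G[0,3]
R7: Y=0.004219 on G[4,0]
C1: Y=0.000 on G[3,0]
R8: Y=0.0002041 on G[3,5]
L1: row V3−V2=0, i_L1 at 3,2
C2: Y=0.000 on G[5,3]
I1: z[5]−=0.0012, z[1]+=0.0012
L2: row V2−V1=0, i_L2 at 2,1
R9: Y=0.002463 on G[2,5]
I2: z[5]−=0.124, z[4]+=0.124
R10: Y=0.004808 on G[1,2]
C3: Y=0.000 on G[1,4]
C4: Y=0.000 on G[4,0]
V1: row V5−V1=1.3, i_V1 at 5,1
solve → V1=-0.006309, V2=-0.006309, V3=-0.006309, V4=0.3499, V5=1.294
aux → i_L1=0.004739, i_L2=0.008396, i_V1=-0.1291

5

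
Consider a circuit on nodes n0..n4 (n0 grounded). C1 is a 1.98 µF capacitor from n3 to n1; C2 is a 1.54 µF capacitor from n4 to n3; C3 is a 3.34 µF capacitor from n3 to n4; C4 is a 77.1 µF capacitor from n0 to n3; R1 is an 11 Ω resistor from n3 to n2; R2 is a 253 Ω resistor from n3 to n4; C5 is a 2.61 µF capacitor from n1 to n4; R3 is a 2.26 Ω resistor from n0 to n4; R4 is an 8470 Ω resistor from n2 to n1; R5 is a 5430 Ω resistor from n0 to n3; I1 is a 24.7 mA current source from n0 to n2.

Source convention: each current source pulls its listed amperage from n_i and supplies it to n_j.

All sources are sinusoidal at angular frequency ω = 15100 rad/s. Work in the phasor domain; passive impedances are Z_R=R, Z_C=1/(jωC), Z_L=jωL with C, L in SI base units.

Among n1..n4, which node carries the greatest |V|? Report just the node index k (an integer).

2

MNA unknowns: 4 node voltages V₁..V_4
C1: Y=0.000+0.02990j on G[3,1]
C2: Y=0.000+0.02325j on G[4,3]
C3: Y=0.000+0.05043j on G[3,4]
C4: Y=0.000+1.164j on G[0,3]
R1: Y=0.09091+0.000j on G[3,2]
R2: Y=0.003953+0.000j on G[3,4]
C5: Y=0.000+0.03941j on G[1,4]
R3: Y=0.4425+0.000j on G[0,4]
R4: Y=0.0001181+0.000j on G[2,1]
R5: Y=0.0001842+0.000j on G[0,3]
I1: z[0]−=0.0247, z[2]+=0.0247
solve → V1=0.002333-0.009484j, V2=0.2717-0.01973j, V3=0.0003427-0.01974j, V4=0.003873-0.0008935j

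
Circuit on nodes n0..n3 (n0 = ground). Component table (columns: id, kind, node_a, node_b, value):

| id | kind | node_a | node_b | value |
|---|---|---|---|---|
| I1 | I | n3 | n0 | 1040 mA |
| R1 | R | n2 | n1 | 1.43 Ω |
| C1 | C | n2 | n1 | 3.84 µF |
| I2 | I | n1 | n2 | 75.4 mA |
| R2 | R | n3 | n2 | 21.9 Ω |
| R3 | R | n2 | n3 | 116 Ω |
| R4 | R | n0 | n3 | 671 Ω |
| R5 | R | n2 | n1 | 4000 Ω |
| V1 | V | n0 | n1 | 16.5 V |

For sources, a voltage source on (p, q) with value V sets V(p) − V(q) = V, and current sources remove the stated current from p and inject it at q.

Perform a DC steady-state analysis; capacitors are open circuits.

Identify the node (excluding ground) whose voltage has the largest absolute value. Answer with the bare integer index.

MNA unknowns: 3 node voltages V₁..V_3 plus 1 source current (V1)
I1: z[3]−=1.04, z[0]+=1.04
R1: Y=0.6993 on G[2,1]
C1: Y=0.000 on G[2,1]
I2: z[1]−=0.0754, z[2]+=0.0754
R2: Y=0.04566 on G[3,2]
R3: Y=0.008621 on G[2,3]
R4: Y=0.001490 on G[0,3]
R5: Y=0.0002500 on G[2,1]
V1: row V0−V1=16.5, i_V1 at 0,1
solve → V1=-16.50, V2=-17.80, V3=-35.97
aux → i_V1=0.9864

3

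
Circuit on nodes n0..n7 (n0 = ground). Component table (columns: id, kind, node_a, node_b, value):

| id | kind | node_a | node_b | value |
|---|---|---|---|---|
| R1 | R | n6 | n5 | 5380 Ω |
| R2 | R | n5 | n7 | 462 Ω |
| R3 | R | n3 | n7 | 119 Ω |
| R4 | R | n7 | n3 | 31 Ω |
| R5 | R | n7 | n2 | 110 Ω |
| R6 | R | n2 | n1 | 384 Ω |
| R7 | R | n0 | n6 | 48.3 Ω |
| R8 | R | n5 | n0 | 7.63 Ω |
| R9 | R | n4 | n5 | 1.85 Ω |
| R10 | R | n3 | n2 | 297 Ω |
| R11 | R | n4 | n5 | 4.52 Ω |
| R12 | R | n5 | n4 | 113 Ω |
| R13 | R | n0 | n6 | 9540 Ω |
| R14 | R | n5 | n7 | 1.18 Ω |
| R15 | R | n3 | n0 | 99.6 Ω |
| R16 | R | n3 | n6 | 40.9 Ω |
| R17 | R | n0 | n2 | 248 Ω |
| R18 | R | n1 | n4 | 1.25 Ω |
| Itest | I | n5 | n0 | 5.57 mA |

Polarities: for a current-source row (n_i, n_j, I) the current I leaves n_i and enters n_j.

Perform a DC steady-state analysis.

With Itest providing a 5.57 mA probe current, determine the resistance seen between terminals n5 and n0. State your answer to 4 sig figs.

MNA unknowns: 7 node voltages V₁..V_7
R1: Y=0.0001859 on G[6,5]
R2: Y=0.002165 on G[5,7]
R3: Y=0.008403 on G[3,7]
R4: Y=0.03226 on G[7,3]
R5: Y=0.009091 on G[7,2]
R6: Y=0.002604 on G[2,1]
R7: Y=0.02070 on G[0,6]
R8: Y=0.1311 on G[5,0]
R9: Y=0.5405 on G[4,5]
R10: Y=0.003367 on G[3,2]
R11: Y=0.2212 on G[4,5]
R12: Y=0.008850 on G[5,4]
R13: Y=0.0001048 on G[0,6]
R14: Y=0.8475 on G[5,7]
R15: Y=0.01004 on G[3,0]
R16: Y=0.02445 on G[3,6]
R17: Y=0.004032 on G[0,2]
R18: Y=0.8000 on G[1,4]
Itest: z[5]−=0.00557, z[0]+=0.00557
solve → V1=-0.03761, V2=-0.02705, V3=-0.02445, V4=-0.03764, V5=-0.03768, V6=-0.01331, V7=-0.03698

R_eq = 6.765 Ω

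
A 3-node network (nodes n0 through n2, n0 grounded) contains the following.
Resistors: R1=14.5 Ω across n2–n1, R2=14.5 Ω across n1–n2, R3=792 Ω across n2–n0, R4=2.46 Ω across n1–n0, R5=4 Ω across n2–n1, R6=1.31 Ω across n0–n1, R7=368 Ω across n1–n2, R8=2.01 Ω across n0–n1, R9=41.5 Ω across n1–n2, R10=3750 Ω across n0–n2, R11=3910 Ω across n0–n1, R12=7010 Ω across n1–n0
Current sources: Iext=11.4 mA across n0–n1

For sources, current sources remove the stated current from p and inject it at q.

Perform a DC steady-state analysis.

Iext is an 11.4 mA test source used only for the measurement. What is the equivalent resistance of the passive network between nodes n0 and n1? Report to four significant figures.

Element admittances at DC:
  Y(R1) = 0.06897 S between n2,n1
  Y(R2) = 0.06897 S between n1,n2
  Y(R3) = 0.001263 S between n2,n0
  Y(R4) = 0.4065 S between n1,n0
  Y(R5) = 0.2500 S between n2,n1
  Y(R6) = 0.7634 S between n0,n1
  Y(R7) = 0.002717 S between n1,n2
  Y(R8) = 0.4975 S between n0,n1
  Y(R9) = 0.02410 S between n1,n2
  Y(R10) = 0.0002667 S between n0,n2
  Y(R11) = 0.0002558 S between n0,n1
  Y(R12) = 0.0001427 S between n1,n0
  Iext: injects 0.0114 A into n1 (from n0)
Assemble and solve the 2×2 MNA system:
  V(n1)=0.006829  V(n2)=0.006804

R_eq = 0.5991 Ω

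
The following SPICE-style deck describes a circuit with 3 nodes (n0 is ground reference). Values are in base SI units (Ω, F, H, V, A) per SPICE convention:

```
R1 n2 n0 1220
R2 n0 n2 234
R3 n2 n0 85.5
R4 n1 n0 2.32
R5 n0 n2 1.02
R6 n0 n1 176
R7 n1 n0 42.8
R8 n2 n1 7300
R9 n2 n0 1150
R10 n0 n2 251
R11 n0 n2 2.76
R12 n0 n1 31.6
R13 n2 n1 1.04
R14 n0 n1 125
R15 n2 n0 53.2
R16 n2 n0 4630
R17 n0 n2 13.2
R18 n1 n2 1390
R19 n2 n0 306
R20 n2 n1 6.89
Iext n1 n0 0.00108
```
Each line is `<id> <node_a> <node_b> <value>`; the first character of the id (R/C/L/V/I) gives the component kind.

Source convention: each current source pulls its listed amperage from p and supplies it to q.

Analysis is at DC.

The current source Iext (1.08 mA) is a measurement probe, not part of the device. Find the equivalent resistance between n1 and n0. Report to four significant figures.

R_eq = 0.8850 Ω

Element admittances at DC:
  Y(R1) = 0.0008197 S between n2,n0
  Y(R2) = 0.004274 S between n0,n2
  Y(R3) = 0.01170 S between n2,n0
  Y(R4) = 0.4310 S between n1,n0
  Y(R5) = 0.9804 S between n0,n2
  Y(R6) = 0.005682 S between n0,n1
  Y(R7) = 0.02336 S between n1,n0
  Y(R8) = 0.0001370 S between n2,n1
  Y(R9) = 0.0008696 S between n2,n0
  Y(R10) = 0.003984 S between n0,n2
  Y(R11) = 0.3623 S between n0,n2
  Y(R12) = 0.03165 S between n0,n1
  Y(R13) = 0.9615 S between n2,n1
  Y(R14) = 0.008000 S between n0,n1
  Y(R15) = 0.01880 S between n2,n0
  Y(R16) = 0.0002160 S between n2,n0
  Y(R17) = 0.07576 S between n0,n2
  Y(R18) = 0.0007194 S between n1,n2
  Y(R19) = 0.003268 S between n2,n0
  Y(R20) = 0.1451 S between n2,n1
  Iext: injects 0.00108 A into n0 (from n1)
Assemble and solve the 2×2 MNA system:
  V(n1)=-0.0009558  V(n2)=-0.0004119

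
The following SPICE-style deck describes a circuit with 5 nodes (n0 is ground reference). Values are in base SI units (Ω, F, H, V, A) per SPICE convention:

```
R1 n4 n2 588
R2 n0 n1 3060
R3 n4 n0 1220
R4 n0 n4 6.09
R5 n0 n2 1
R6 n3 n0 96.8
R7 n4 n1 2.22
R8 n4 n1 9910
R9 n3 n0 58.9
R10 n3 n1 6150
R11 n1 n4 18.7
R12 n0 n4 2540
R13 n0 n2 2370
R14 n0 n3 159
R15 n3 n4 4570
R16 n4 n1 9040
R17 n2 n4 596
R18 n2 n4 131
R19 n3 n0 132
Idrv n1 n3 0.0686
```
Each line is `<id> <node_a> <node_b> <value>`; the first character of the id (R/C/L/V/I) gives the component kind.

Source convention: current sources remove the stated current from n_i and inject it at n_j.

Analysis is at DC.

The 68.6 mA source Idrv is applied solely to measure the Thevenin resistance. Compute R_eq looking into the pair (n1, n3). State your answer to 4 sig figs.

R_eq = 31.57 Ω

MNA unknowns: 4 node voltages V₁..V_4
R1: Y=0.001701 on G[4,2]
R2: Y=0.0003268 on G[0,1]
R3: Y=0.0008197 on G[4,0]
R4: Y=0.1642 on G[0,4]
R5: Y=1.000 on G[0,2]
R6: Y=0.01033 on G[3,0]
R7: Y=0.4505 on G[4,1]
R8: Y=0.0001009 on G[4,1]
R9: Y=0.01698 on G[3,0]
R10: Y=0.0001626 on G[3,1]
R11: Y=0.05348 on G[1,4]
R12: Y=0.0003937 on G[0,4]
R13: Y=0.0004219 on G[0,2]
R14: Y=0.006289 on G[0,3]
R15: Y=0.0002188 on G[3,4]
R16: Y=0.0001106 on G[4,1]
R17: Y=0.001678 on G[2,4]
R18: Y=0.007634 on G[2,4]
R19: Y=0.007576 on G[3,0]
Idrv: z[1]−=0.0686, z[3]+=0.0686
solve → V1=-0.5187, V2=-0.004177, V3=1.647, V4=-0.3836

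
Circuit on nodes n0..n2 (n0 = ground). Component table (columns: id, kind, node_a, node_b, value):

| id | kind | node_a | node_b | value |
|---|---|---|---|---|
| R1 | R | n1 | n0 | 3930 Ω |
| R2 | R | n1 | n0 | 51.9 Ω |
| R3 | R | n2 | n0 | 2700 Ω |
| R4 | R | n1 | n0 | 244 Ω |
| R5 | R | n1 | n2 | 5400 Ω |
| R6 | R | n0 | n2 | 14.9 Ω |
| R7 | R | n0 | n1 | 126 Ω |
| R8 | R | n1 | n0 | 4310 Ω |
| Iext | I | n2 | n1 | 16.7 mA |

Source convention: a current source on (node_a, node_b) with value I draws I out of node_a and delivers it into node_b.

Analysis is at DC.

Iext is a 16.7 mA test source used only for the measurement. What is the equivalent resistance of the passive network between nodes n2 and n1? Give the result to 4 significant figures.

Apply KCL at each of the 2 non-ground nodes and solve the resulting linear system.
Node n1: branches {R1, R2, R4, R5, R7, R8, Iext} → V_1 = 0.5209
Node n2: branches {R3, R5, R6, Iext} → V_2 = -0.2454

R_eq = 45.88 Ω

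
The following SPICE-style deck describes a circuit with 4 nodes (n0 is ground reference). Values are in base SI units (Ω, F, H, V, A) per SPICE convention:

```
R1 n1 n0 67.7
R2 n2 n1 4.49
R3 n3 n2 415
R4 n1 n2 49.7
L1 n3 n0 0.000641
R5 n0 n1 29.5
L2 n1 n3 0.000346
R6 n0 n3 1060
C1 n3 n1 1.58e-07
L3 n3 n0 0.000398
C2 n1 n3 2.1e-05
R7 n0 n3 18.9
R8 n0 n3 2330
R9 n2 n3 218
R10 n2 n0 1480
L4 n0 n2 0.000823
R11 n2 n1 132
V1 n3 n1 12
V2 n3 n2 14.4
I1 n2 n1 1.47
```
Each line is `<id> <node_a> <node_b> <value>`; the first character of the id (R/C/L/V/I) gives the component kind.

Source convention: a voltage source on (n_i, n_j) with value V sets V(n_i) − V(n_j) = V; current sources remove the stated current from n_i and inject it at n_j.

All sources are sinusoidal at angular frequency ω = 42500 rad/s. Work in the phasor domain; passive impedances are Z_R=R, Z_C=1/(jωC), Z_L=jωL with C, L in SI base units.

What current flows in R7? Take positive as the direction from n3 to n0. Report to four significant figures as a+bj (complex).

0.2275+0.06299j A

Element admittances at ω=42500 rad/s:
  Y(R1) = 0.01477+0.000j S between n1,n0
  Y(R2) = 0.2227+0.000j S between n2,n1
  Y(R3) = 0.002410+0.000j S between n3,n2
  Y(R4) = 0.02012+0.000j S between n1,n2
  Y(L1) = 0.000-0.03671j S between n3,n0
  Y(R5) = 0.03390+0.000j S between n0,n1
  Y(L2) = 0.000-0.06800j S between n1,n3
  Y(R6) = 0.0009434+0.000j S between n0,n3
  Y(C1) = 0.000+0.006715j S between n3,n1
  Y(L3) = 0.000-0.05912j S between n3,n0
  Y(C2) = 0.000+0.8925j S between n1,n3
  Y(R7) = 0.05291+0.000j S between n0,n3
  Y(R8) = 0.0004292+0.000j S between n0,n3
  Y(R9) = 0.004587+0.000j S between n2,n3
  Y(R10) = 0.0006757+0.000j S between n2,n0
  Y(L4) = 0.000-0.02859j S between n0,n2
  Y(R11) = 0.007576+0.000j S between n2,n1
  V1: constraint V(n3)−V(n1) = 12
  V2: constraint V(n3)−V(n2) = 14.4
  I1: injects 1.47 A into n1 (from n2)
Assemble and solve the 5×5 MNA system:
  V(n1)=-7.699+1.190j  V(n2)=-10.10+1.190j  V(n3)=4.301+1.190j
  i(V1)=-1.244-9.917j  i(V2)=0.7955+0.2895j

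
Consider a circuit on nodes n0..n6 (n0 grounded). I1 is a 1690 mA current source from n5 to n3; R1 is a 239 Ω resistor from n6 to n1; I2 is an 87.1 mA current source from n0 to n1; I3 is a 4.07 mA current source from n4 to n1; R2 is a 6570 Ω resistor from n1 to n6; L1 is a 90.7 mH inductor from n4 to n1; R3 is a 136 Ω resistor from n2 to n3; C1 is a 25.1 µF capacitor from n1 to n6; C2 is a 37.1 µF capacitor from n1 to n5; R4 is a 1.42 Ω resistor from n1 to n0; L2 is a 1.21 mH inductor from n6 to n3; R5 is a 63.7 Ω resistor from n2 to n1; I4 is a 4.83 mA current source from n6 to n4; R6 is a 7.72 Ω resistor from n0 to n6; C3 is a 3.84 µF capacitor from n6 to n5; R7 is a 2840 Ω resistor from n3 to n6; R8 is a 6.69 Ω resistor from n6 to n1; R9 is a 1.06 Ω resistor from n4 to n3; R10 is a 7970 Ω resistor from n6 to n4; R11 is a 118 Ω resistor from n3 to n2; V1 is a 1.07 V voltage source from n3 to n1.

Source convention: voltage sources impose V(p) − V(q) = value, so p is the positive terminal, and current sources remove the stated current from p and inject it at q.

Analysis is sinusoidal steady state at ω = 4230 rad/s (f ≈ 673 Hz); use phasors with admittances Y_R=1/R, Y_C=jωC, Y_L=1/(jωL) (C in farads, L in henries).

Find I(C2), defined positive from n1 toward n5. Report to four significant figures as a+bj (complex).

MNA unknowns: 6 node voltages V₁..V_6 plus 1 source current (V1)
I1: z[5]−=1.69, z[3]+=1.69
R1: Y=0.004184+0.000j on G[6,1]
I2: z[0]−=0.0871, z[1]+=0.0871
I3: z[4]−=0.00407, z[1]+=0.00407
R2: Y=0.0001522+0.000j on G[1,6]
L1: Y=0.000-0.002606j on G[4,1]
R3: Y=0.007353+0.000j on G[2,3]
C1: Y=0.000+0.1062j on G[1,6]
C2: Y=0.000+0.1569j on G[1,5]
R4: Y=0.7042+0.000j on G[1,0]
L2: Y=0.000-0.1954j on G[6,3]
R5: Y=0.01570+0.000j on G[2,1]
I4: z[6]−=0.00483, z[4]+=0.00483
R6: Y=0.1295+0.000j on G[0,6]
C3: Y=0.000+0.01624j on G[6,5]
R7: Y=0.0003521+0.000j on G[3,6]
R8: Y=0.1495+0.000j on G[6,1]
R9: Y=0.9434+0.000j on G[4,3]
R10: Y=0.0001255+0.000j on G[6,4]
R11: Y=0.008475+0.000j on G[3,2]
V1: row V3−V1=1.07, i_V1 at 3,1
solve → V1=0.1685+0.1412j, V2=0.7057+0.1412j, V3=1.238+0.1412j, V4=1.239+0.1441j, V5=0.1298+9.815j, V6=-0.2435-0.7679j
aux → i_V1=1.504+0.2919j

1.518+0.006065j A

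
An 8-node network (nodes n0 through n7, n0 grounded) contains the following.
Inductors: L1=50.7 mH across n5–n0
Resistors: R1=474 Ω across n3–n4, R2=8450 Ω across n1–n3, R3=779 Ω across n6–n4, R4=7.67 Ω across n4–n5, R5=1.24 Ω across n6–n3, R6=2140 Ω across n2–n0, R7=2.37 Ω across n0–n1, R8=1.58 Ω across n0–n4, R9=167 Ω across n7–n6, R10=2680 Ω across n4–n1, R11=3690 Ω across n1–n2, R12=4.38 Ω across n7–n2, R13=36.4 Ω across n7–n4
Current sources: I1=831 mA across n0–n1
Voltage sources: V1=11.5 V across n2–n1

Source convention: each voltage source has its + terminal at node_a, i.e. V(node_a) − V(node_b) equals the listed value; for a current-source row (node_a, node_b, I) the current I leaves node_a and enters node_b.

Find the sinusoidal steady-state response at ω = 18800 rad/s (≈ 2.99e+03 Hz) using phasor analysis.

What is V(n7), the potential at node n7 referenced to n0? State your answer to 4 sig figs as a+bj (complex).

Element admittances at ω=18800 rad/s:
  Y(L1) = 0.000-0.001049j S between n5,n0
  Y(R1) = 0.002110+0.000j S between n3,n4
  Y(R2) = 0.0001183+0.000j S between n1,n3
  Y(R3) = 0.001284+0.000j S between n6,n4
  Y(R4) = 0.1304+0.000j S between n4,n5
  Y(R5) = 0.8065+0.000j S between n6,n3
  Y(R6) = 0.0004673+0.000j S between n2,n0
  Y(R7) = 0.4219+0.000j S between n0,n1
  Y(R8) = 0.6329+0.000j S between n0,n4
  Y(R9) = 0.005988+0.000j S between n7,n6
  Y(R10) = 0.0003731+0.000j S between n4,n1
  Y(R11) = 0.0002710+0.000j S between n1,n2
  Y(R12) = 0.2283+0.000j S between n7,n2
  I1: injects 0.831 A into n1 (from n0)
  Y(R13) = 0.02747+0.000j S between n7,n4
  V1: constraint V(n2)−V(n1) = 11.5
Assemble and solve the 8×8 MNA system:
  V(n1)=1.198+4.777e-05j  V(n2)=12.70+4.777e-05j  V(n3)=7.301+0.0003741j  V(n4)=0.5052+0.0008055j  V(n5)=0.5052+0.004871j  V(n6)=7.319+0.0003730j  V(n7)=11.29+0.0001347j
  i(V1)=-0.3293+1.983e-05j

11.29+0.0001347j V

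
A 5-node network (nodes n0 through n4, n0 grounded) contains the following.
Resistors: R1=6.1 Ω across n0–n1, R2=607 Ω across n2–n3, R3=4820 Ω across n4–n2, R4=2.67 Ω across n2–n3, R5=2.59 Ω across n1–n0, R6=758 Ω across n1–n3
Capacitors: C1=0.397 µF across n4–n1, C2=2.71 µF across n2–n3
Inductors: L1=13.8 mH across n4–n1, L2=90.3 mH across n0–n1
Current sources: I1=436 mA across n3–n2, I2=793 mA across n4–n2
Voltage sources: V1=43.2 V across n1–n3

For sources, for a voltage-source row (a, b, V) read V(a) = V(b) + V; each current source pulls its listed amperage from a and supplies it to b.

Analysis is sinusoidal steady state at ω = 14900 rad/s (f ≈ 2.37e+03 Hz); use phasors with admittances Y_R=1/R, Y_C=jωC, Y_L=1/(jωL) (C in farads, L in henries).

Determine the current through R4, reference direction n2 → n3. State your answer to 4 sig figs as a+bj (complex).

1.204+0.02216j A

Element admittances at ω=14900 rad/s:
  Y(R1) = 0.1639+0.000j S between n0,n1
  Y(R2) = 0.001647+0.000j S between n2,n3
  Y(C1) = 0.000+0.005915j S between n4,n1
  Y(R3) = 0.0002075+0.000j S between n4,n2
  Y(R4) = 0.3745+0.000j S between n2,n3
  Y(C2) = 0.000+0.04038j S between n2,n3
  Y(L1) = 0.000-0.004863j S between n4,n1
  I1: injects 0.436 A into n2 (from n3)
  Y(L2) = 0.000-0.0007432j S between n0,n1
  I2: injects 0.793 A into n2 (from n4)
  Y(R5) = 0.3861+0.000j S between n1,n0
  Y(R6) = 0.001319+0.000j S between n1,n3
  V1: constraint V(n1)−V(n3) = 43.2
Assemble and solve the 5×5 MNA system:
  V(n1)=0.000+0.000j  V(n2)=-39.98+0.05916j  V(n3)=-43.20+0.000j  V(n4)=-144.6+733.2j
  i(V1)=-0.8283-0.1521j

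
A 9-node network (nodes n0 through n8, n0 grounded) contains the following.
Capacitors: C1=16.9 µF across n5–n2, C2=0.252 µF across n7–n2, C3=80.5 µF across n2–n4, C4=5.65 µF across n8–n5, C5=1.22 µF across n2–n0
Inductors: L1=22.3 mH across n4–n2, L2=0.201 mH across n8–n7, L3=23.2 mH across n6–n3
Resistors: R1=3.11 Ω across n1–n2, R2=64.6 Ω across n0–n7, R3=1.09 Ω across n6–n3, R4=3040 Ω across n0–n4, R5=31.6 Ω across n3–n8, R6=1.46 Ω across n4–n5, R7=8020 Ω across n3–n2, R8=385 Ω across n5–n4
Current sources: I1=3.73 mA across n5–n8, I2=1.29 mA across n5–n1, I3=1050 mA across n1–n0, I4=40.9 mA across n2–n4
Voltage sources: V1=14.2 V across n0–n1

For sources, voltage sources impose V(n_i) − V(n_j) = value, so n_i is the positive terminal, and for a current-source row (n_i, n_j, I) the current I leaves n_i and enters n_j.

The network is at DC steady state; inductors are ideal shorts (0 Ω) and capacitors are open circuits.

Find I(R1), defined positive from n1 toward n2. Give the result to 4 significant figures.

Element admittances at DC:
  Y(C1) = 0.000 S between n5,n2
  L1: short n4↔n2 (DC inductor)
  Y(R1) = 0.3215 S between n1,n2
  Y(R2) = 0.01548 S between n0,n7
  Y(R3) = 0.9174 S between n6,n3
  Y(R4) = 0.0003289 S between n0,n4
  I1: injects 0.00373 A into n8 (from n5)
  I2: injects 0.00129 A into n1 (from n5)
  I3: injects 1.05 A into n0 (from n1)
  L2: short n8↔n7 (DC inductor)
  I4: injects 0.0409 A into n4 (from n2)
  Y(R5) = 0.03165 S between n3,n8
  Y(R6) = 0.6849 S between n4,n5
  Y(R7) = 0.0001247 S between n3,n2
  Y(C2) = 0.000 S between n7,n2
  Y(C3) = 0.000 S between n2,n4
  Y(C4) = 0.000 S between n8,n5
  Y(R8) = 0.002597 S between n5,n4
  L3: short n6↔n3 (DC inductor)
  Y(C5) = 0.000 S between n2,n0
  V1: constraint V(n0)−V(n1) = 14.2
Assemble and solve the 12×12 MNA system:
  V(n1)=-14.20  V(n2)=-14.20  V(n3)=0.06984  V(n4)=-14.20  V(n5)=-14.20  V(n6)=0.06984  V(n7)=0.1261  V(n8)=0.1261
  i(L1)=0.04055  i(L2)=0.001951  i(L3)=0.000  i(V1)=1.047

-0.001428 A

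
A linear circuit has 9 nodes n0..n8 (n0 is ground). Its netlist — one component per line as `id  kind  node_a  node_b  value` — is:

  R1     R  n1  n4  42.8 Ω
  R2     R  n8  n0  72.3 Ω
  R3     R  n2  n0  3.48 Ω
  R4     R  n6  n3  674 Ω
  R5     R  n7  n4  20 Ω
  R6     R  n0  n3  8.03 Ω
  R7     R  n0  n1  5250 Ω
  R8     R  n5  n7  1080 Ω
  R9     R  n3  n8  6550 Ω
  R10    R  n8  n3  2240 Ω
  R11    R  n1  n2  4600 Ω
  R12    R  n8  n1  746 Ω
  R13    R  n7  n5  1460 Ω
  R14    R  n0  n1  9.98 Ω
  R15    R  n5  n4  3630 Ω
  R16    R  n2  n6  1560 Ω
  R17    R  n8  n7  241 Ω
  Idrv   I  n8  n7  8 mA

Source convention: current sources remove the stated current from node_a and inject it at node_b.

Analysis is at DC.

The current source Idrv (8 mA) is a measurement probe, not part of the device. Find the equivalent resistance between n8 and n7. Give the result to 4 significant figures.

Element admittances at DC:
  Y(R1) = 0.02336 S between n1,n4
  Y(R2) = 0.01383 S between n8,n0
  Y(R3) = 0.2874 S between n2,n0
  Y(R4) = 0.001484 S between n6,n3
  Y(R5) = 0.05000 S between n7,n4
  Y(R6) = 0.1245 S between n0,n3
  Y(R7) = 0.0001905 S between n0,n1
  Y(R8) = 0.0009259 S between n5,n7
  Y(R9) = 0.0001527 S between n3,n8
  Y(R10) = 0.0004464 S between n8,n3
  Y(R11) = 0.0002174 S between n1,n2
  Y(R12) = 0.001340 S between n8,n1
  Y(R13) = 0.0006849 S between n7,n5
  Y(R14) = 0.1002 S between n0,n1
  Y(R15) = 0.0002755 S between n5,n4
  Y(R16) = 0.0006410 S between n2,n6
  Y(R17) = 0.004149 S between n8,n7
  Idrv: injects 0.008 A into n7 (from n8)
Assemble and solve the 8×8 MNA system:
  V(n1)=0.04615  V(n2)=3.245e-05  V(n3)=-0.001535  V(n4)=0.2660  V(n5)=0.3533  V(n6)=-0.001062  V(n7)=0.3682  V(n8)=-0.3218

R_eq = 86.26 Ω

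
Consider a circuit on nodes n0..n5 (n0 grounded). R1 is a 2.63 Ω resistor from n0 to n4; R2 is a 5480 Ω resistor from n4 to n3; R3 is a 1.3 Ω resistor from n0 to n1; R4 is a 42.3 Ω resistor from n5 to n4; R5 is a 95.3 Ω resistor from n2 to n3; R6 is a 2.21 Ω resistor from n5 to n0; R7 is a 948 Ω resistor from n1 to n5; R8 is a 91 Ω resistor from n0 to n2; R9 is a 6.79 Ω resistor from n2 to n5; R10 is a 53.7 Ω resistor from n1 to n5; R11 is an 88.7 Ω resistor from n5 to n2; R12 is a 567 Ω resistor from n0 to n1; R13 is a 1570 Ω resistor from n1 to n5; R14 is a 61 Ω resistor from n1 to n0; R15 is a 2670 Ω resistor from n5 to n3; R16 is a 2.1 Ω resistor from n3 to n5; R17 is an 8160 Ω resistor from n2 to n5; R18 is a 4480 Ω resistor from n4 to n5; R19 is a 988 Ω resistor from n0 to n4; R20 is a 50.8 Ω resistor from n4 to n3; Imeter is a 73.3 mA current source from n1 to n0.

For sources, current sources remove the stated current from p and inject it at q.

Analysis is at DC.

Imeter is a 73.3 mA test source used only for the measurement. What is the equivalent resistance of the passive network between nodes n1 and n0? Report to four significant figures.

Apply KCL at each of the 5 non-ground nodes and solve the resulting linear system.
Node n1: branches {R3, R7, R10, R12, R13, R14, Imeter} → V_1 = -0.09084
Node n2: branches {R5, R8, R9, R11, R17} → V_2 = -0.003314
Node n3: branches {R2, R5, R15, R16, R20} → V_3 = -0.003408
Node n4: branches {R1, R2, R4, R18, R19, R20} → V_4 = -0.0003580
Node n5: branches {R4, R6, R7, R9, R10, R11, R13, R15, R16, R17, R18} → V_5 = -0.003537

R_eq = 1.239 Ω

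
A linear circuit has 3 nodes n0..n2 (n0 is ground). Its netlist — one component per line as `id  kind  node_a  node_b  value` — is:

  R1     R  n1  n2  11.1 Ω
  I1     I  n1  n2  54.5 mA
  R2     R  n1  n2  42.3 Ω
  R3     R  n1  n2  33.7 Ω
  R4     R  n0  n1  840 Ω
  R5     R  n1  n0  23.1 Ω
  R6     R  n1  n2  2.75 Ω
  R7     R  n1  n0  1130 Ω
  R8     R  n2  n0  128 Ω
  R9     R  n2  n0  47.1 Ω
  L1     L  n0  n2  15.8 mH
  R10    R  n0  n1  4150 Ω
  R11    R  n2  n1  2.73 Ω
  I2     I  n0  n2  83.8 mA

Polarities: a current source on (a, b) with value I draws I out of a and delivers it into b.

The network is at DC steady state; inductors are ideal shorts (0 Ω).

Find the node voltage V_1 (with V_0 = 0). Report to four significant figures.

MNA unknowns: 2 node voltages V₁..V_2 plus 1 source current (L1)
R1: Y=0.09009 on G[1,2]
I1: z[1]−=0.0545, z[2]+=0.0545
R2: Y=0.02364 on G[1,2]
R3: Y=0.02967 on G[1,2]
R4: Y=0.001190 on G[0,1]
R5: Y=0.04329 on G[1,0]
R6: Y=0.3636 on G[1,2]
R7: Y=0.0008850 on G[1,0]
R8: Y=0.007812 on G[2,0]
R9: Y=0.02123 on G[2,0]
L1: row V0−V2=0, i_L1 at 0,2
R10: Y=0.0002410 on G[0,1]
R11: Y=0.3663 on G[2,1]
I2: z[0]−=0.0838, z[2]+=0.0838
solve → V1=-0.05931, V2=0.000
aux → i_L1=-0.08650

-0.05931 V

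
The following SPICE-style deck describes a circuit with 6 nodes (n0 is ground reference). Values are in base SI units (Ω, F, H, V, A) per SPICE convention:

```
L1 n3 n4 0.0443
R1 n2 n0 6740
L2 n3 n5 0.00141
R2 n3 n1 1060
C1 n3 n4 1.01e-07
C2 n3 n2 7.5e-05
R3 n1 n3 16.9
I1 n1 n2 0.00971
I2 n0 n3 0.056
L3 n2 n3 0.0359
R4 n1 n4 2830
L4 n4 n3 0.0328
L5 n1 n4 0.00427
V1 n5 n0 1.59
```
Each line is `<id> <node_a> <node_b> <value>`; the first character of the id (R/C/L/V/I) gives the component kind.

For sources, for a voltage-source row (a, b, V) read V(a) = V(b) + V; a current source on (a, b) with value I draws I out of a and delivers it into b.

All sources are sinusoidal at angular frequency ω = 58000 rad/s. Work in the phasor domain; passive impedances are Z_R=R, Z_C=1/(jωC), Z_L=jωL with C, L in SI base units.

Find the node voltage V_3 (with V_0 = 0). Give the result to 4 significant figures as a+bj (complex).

1.645+4.560j V

Element admittances at ω=58000 rad/s:
  Y(L1) = 0.000-0.0003892j S between n3,n4
  Y(R1) = 0.0001484+0.000j S between n2,n0
  Y(L2) = 0.000-0.01223j S between n3,n5
  Y(R2) = 0.0009434+0.000j S between n3,n1
  Y(C1) = 0.000+0.005858j S between n3,n4
  Y(C2) = 0.000+4.350j S between n3,n2
  Y(R3) = 0.05917+0.000j S between n1,n3
  I1: injects 0.00971 A into n2 (from n1)
  I2: injects 0.056 A into n3 (from n0)
  Y(L3) = 0.000-0.0004803j S between n2,n3
  Y(R4) = 0.0003534+0.000j S between n1,n4
  Y(L4) = 0.000-0.0005257j S between n4,n3
  Y(L5) = 0.000-0.004038j S between n1,n4
  V1: constraint V(n5)−V(n0) = 1.59
Assemble and solve the 6×6 MNA system:
  V(n1)=1.514+4.525j  V(n2)=1.645+4.558j  V(n3)=1.645+4.560j  V(n4)=2.070+4.932j  V(n5)=1.590+0.000j
  i(V1)=0.05576-0.0006762j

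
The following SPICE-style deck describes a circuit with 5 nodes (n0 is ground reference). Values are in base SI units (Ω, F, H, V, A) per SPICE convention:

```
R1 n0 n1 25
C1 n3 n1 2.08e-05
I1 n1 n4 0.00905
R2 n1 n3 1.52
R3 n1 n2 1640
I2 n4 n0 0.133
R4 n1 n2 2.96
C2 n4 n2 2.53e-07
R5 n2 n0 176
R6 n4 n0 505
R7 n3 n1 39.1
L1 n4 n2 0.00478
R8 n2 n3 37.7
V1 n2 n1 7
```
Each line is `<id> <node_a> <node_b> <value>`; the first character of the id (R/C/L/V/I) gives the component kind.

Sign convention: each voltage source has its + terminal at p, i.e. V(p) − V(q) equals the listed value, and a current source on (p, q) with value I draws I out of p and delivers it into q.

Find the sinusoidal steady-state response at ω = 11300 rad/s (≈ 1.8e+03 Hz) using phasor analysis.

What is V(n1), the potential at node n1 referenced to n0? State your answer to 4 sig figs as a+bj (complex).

Element admittances at ω=11300 rad/s:
  Y(R1) = 0.04000+0.000j S between n0,n1
  Y(C1) = 0.000+0.2350j S between n3,n1
  I1: injects 0.00905 A into n4 (from n1)
  Y(R2) = 0.6579+0.000j S between n1,n3
  Y(R3) = 0.0006098+0.000j S between n1,n2
  I2: injects 0.133 A into n0 (from n4)
  Y(R4) = 0.3378+0.000j S between n1,n2
  Y(C2) = 0.000+0.002859j S between n4,n2
  Y(R5) = 0.005682+0.000j S between n2,n0
  Y(R6) = 0.001980+0.000j S between n4,n0
  Y(R7) = 0.02558+0.000j S between n3,n1
  Y(L1) = 0.000-0.01851j S between n4,n2
  Y(R8) = 0.02653+0.000j S between n2,n3
  V1: constraint V(n2)−V(n1) = 7
Assemble and solve the 5×5 MNA system:
  V(n1)=-3.875+0.3402j  V(n2)=3.125+0.3402j  V(n3)=-3.639+0.2621j  V(n4)=2.133-7.847j
  i(V1)=-2.694+0.01154j

-3.875+0.3402j V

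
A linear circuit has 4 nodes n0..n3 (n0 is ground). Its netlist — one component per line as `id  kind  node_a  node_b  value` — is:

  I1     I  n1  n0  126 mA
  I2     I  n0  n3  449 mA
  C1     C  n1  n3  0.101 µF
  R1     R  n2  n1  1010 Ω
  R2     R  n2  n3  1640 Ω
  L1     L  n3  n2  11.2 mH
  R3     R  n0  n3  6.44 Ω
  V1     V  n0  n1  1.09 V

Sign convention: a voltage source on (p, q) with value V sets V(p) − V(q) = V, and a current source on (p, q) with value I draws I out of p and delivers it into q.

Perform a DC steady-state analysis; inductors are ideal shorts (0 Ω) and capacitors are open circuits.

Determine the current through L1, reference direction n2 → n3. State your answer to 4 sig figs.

MNA unknowns: 3 node voltages V₁..V_3 plus 2 source currents (L1, V1)
I1: z[1]−=0.126, z[0]+=0.126
I2: z[0]−=0.449, z[3]+=0.449
C1: Y=0.000 on G[1,3]
R1: Y=0.0009901 on G[2,1]
R2: Y=0.0006098 on G[2,3]
L1: row V3−V2=0, i_L1 at 3,2
R3: Y=0.1553 on G[0,3]
V1: row V0−V1=1.09, i_V1 at 0,1
solve → V1=-1.090, V2=2.866, V3=2.866
aux → i_L1=0.003917, i_V1=0.1221

-0.003917 A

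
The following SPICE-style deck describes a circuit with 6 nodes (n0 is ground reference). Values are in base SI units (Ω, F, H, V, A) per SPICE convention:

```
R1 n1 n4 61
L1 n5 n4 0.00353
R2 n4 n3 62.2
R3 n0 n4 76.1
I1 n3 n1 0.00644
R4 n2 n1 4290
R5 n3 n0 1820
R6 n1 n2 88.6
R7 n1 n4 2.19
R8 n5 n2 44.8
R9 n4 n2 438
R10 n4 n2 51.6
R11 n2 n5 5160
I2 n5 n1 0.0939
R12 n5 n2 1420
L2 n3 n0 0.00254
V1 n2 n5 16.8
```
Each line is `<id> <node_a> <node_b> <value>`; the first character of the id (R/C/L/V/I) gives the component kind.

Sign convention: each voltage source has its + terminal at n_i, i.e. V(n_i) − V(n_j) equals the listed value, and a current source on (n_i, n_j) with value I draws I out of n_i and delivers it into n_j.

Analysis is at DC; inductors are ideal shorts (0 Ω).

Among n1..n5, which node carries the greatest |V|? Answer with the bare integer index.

2

Element admittances at DC:
  Y(R1) = 0.01639 S between n1,n4
  L1: short n5↔n4 (DC inductor)
  Y(R2) = 0.01608 S between n4,n3
  Y(R3) = 0.01314 S between n0,n4
  I1: injects 0.00644 A into n1 (from n3)
  Y(R4) = 0.0002331 S between n2,n1
  Y(R5) = 0.0005495 S between n3,n0
  Y(R6) = 0.01129 S between n1,n2
  Y(R7) = 0.4566 S between n1,n4
  Y(R8) = 0.02232 S between n5,n2
  Y(R9) = 0.002283 S between n4,n2
  Y(R10) = 0.01938 S between n4,n2
  Y(R11) = 0.0001938 S between n2,n5
  I2: injects 0.0939 A into n1 (from n5)
  Y(R12) = 0.0007042 S between n5,n2
  L2: short n3↔n0 (DC inductor)
  V1: constraint V(n2)−V(n5) = 16.8
Assemble and solve the 8×8 MNA system:
  V(n1)=0.8269  V(n2)=17.02  V(n3)=0.000  V(n4)=0.2204  V(n5)=0.2204
  i(L1)=-0.6444  i(L2)=-0.002896  i(V1)=-0.9406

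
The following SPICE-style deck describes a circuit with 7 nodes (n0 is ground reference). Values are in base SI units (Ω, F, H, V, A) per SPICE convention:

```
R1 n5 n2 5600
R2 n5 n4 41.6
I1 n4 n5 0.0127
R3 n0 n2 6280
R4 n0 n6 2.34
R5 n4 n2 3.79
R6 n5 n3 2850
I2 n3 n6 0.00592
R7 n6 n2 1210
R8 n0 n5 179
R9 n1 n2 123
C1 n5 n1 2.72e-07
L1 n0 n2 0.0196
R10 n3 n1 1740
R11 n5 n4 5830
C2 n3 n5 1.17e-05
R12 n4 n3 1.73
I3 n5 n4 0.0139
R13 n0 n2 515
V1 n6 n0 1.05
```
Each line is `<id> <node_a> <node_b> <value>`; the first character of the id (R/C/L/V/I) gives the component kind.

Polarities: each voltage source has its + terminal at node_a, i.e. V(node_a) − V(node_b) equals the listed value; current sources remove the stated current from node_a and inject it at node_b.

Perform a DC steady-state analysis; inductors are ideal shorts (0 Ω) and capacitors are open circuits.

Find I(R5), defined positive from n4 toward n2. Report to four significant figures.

-0.005576 A

Element admittances at DC:
  Y(R1) = 0.0001786 S between n5,n2
  Y(R2) = 0.02404 S between n5,n4
  I1: injects 0.0127 A into n5 (from n4)
  Y(R3) = 0.0001592 S between n0,n2
  Y(R4) = 0.4274 S between n0,n6
  Y(R5) = 0.2639 S between n4,n2
  Y(R6) = 0.0003509 S between n5,n3
  I2: injects 0.00592 A into n6 (from n3)
  Y(R7) = 0.0008264 S between n6,n2
  Y(R8) = 0.005587 S between n0,n5
  Y(R9) = 0.008130 S between n1,n2
  Y(C1) = 0.000 S between n5,n1
  L1: short n0↔n2 (DC inductor)
  Y(R10) = 0.0005747 S between n3,n1
  Y(R11) = 0.0001715 S between n5,n4
  Y(C2) = 0.000 S between n3,n5
  Y(R12) = 0.5780 S between n4,n3
  I3: injects 0.0139 A into n4 (from n5)
  Y(R13) = 0.001942 S between n0,n2
  V1: constraint V(n6)−V(n0) = 1.05
Assemble and solve the 8×8 MNA system:
  V(n1)=-0.002070  V(n2)=0.000  V(n3)=-0.03136  V(n4)=-0.02113  V(n5)=-0.05680  V(n6)=1.050
  i(L1)=0.004735  i(V1)=-0.4437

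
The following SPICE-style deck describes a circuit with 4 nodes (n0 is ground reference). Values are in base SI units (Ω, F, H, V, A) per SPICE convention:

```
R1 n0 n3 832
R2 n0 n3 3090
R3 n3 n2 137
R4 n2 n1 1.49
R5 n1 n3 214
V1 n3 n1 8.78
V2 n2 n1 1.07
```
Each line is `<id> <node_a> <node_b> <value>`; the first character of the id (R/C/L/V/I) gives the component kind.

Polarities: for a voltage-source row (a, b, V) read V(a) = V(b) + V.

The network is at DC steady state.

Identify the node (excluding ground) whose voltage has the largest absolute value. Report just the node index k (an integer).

MNA unknowns: 3 node voltages V₁..V_3 plus 2 source currents (V1, V2)
R1: Y=0.001202 on G[0,3]
R2: Y=0.0003236 on G[0,3]
R3: Y=0.007299 on G[3,2]
R4: Y=0.6711 on G[2,1]
R5: Y=0.004673 on G[1,3]
V1: row V3−V1=8.78, i_V1 at 3,1
V2: row V2−V1=1.07, i_V2 at 2,1
solve → V1=-8.780, V2=-7.710, V3=0.000
aux → i_V1=-0.09731, i_V2=-0.6618

1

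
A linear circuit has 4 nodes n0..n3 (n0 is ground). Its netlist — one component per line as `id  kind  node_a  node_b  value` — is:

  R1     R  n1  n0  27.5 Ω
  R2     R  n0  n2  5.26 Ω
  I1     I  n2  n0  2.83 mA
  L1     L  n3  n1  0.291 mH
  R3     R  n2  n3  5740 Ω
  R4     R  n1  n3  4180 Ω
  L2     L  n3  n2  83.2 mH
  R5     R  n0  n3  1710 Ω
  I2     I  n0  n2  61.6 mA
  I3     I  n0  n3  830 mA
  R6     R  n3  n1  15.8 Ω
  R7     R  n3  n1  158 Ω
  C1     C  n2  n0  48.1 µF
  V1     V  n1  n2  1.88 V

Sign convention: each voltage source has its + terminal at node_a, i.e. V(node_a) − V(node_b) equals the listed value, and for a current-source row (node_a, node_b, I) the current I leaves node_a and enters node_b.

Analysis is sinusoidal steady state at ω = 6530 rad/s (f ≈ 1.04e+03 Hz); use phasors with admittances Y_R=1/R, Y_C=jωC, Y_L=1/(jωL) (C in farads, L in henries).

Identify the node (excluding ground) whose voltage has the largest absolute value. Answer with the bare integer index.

MNA unknowns: 3 node voltages V₁..V_3 plus 1 source current (V1)
R1: Y=0.03636+0.000j on G[1,0]
R2: Y=0.1901+0.000j on G[0,2]
I1: z[2]−=0.00283, z[0]+=0.00283
L1: Y=0.000-0.5263j on G[3,1]
R3: Y=0.0001742+0.000j on G[2,3]
R4: Y=0.0002392+0.000j on G[1,3]
L2: Y=0.000-0.001841j on G[3,2]
R5: Y=0.0005848+0.000j on G[0,3]
I2: z[0]−=0.0616, z[2]+=0.0616
I3: z[0]−=0.83, z[3]+=0.83
R6: Y=0.06329+0.000j on G[3,1]
R7: Y=0.006329+0.000j on G[3,1]
C1: Y=0.000+0.3141j on G[2,0]
V1: row V1−V2=1.88, i_V1 at 1,2
solve → V1=3.116-1.714j, V2=1.236-1.714j, V3=3.314-0.1731j
aux → i_V1=0.7115+0.06599j

1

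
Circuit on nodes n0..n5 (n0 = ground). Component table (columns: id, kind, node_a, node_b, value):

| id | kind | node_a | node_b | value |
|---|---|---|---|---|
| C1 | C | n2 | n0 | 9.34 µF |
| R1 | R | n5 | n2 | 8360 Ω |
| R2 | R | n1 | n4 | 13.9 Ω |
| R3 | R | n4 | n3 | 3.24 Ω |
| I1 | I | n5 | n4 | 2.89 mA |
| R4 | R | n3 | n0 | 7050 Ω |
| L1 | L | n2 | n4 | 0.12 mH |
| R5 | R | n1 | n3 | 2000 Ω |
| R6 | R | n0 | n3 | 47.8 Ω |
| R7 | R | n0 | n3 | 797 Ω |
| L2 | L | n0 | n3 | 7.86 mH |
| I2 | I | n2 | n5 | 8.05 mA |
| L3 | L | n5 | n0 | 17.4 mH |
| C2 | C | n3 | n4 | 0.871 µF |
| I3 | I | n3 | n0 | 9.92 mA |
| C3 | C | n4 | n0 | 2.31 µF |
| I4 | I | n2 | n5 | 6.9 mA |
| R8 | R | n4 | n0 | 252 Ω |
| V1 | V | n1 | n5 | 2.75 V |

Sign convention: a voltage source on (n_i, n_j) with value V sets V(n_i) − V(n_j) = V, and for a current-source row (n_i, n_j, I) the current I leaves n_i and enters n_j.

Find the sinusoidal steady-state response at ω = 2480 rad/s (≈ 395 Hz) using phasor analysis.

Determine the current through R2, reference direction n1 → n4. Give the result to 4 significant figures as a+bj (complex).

0.03788-0.03174j A

Apply KCL at each of the 5 non-ground nodes and solve the resulting linear system.
Node n1: branches {R2, R5, V1} → V_1 = 1.365-1.114j
Node n2: branches {C1, R1, L1, I2, I4} → V_2 = 0.8440-0.6821j
Node n3: branches {R3, R4, R5, R6, R7, L2, C2, I3} → V_3 = 0.8311-0.4996j
Node n4: branches {R2, R3, I1, L1, C2, C3, R8} → V_4 = 0.8382-0.6729j
Node n5: branches {R1, I1, I2, L3, I4, V1} → V_5 = -1.385-1.114j
Source currents: i(V1)=-0.03815+0.03205j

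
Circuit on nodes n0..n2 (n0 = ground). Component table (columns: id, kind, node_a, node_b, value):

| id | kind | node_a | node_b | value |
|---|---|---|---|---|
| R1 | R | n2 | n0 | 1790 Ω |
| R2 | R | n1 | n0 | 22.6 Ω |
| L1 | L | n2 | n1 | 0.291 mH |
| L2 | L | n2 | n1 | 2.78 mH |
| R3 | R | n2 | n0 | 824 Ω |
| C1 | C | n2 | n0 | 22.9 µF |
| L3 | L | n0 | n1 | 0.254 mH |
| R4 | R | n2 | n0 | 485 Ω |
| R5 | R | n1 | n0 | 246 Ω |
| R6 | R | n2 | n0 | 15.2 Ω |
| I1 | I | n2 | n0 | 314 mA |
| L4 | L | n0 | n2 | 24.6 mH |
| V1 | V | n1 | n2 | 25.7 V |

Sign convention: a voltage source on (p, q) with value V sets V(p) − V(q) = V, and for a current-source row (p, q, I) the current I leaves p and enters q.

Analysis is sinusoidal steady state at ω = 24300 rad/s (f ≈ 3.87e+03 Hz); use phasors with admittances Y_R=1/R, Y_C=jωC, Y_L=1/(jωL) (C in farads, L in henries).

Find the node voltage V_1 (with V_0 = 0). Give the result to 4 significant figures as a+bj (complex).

34.33+6.553j V

Element admittances at ω=24300 rad/s:
  Y(R1) = 0.0005587+0.000j S between n2,n0
  Y(R2) = 0.04425+0.000j S between n1,n0
  Y(L1) = 0.000-0.1414j S between n2,n1
  Y(L2) = 0.000-0.01480j S between n2,n1
  Y(R3) = 0.001214+0.000j S between n2,n0
  Y(C1) = 0.000+0.5565j S between n2,n0
  Y(L3) = 0.000-0.1620j S between n0,n1
  Y(R4) = 0.002062+0.000j S between n2,n0
  Y(R5) = 0.004065+0.000j S between n1,n0
  Y(R6) = 0.06579+0.000j S between n2,n0
  I1: injects 0.314 A into n0 (from n2)
  Y(L4) = 0.000-0.001673j S between n0,n2
  V1: constraint V(n1)−V(n2) = 25.7
Assemble and solve the 3×3 MNA system:
  V(n1)=34.33+6.553j  V(n2)=8.633+6.553j
  i(V1)=-2.720+9.261j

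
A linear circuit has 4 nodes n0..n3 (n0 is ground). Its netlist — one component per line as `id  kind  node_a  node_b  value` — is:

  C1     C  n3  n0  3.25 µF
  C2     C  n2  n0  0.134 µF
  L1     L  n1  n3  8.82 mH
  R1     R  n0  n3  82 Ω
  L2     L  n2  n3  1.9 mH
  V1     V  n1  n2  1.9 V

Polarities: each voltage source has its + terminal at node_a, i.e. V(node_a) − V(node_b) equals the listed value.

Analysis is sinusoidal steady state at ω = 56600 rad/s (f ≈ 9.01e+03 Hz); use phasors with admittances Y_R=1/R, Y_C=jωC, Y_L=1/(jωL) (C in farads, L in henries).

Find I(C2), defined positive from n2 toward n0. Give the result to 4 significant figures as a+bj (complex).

-5.077e-05-0.006903j A

Element admittances at ω=56600 rad/s:
  Y(C1) = 0.000+0.1840j S between n3,n0
  Y(C2) = 0.000+0.007584j S between n2,n0
  Y(L1) = 0.000-0.002003j S between n1,n3
  Y(R1) = 0.01220+0.000j S between n0,n3
  Y(L2) = 0.000-0.009299j S between n2,n3
  V1: constraint V(n1)−V(n2) = 1.9
Assemble and solve the 4×4 MNA system:
  V(n1)=0.9899+0.006695j  V(n2)=-0.9101+0.006695j  V(n3)=0.03738+0.002202j
  i(V1)=-8.999e-06+0.001908j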